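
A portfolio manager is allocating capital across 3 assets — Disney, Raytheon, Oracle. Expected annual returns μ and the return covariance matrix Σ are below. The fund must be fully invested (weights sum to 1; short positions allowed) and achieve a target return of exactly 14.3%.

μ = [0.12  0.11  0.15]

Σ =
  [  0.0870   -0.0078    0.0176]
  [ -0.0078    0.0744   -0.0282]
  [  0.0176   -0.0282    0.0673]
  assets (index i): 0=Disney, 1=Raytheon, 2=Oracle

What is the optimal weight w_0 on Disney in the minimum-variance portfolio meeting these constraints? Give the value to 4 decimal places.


u=Σ⁻¹μ = [0.9946  2.7687  3.1289]
v=Σ⁻¹𝟙 = [9.0798  22.7357  22.0110]
a=μᵀu=0.893237  b=𝟙ᵀu=6.892152  c=𝟙ᵀv=53.826485  D=ac−b²=0.578068
λ₁=(c·0.143−b)/D = (53.826485·0.143−6.892152)/0.578068 = 1.392632
λ₂=(a−b·0.143)/D = (0.893237−6.892152·0.143)/0.578068 = -0.159740
w* = 1.392632·u + -0.159740·v:
  w_0 = 1.392632·0.9946 + -0.159740·9.0798 = -0.0653  (Disney)
  w_1 = 1.392632·2.7687 + -0.159740·22.7357 = 0.2240  (Raytheon)
  w_2 = 1.392632·3.1289 + -0.159740·22.0110 = 0.8413  (Oracle)
Σw_i=1.0000  μᵀw=0.1430
σ²=wᵀΣw=λ₁·μ_p+λ₂ = 1.392632·0.143 + -0.159740 = 0.039407 ≈ 0.0394

-0.0653


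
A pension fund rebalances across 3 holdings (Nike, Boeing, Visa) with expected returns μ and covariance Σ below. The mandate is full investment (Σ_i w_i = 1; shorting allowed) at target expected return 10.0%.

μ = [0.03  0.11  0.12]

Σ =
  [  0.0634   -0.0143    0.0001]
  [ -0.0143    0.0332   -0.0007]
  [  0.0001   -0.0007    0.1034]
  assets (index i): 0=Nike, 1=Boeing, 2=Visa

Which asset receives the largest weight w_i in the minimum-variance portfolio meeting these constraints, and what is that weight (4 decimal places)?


u=Σ⁻¹μ = [1.3560  3.9223  1.1858]
v=Σ⁻¹𝟙 = [25.0298  41.1107  9.9253]
a=μᵀu=0.614429  b=𝟙ᵀu=6.464101  c=𝟙ᵀv=76.065757  D=ac−b²=4.952387
λ₁=(c·0.100−b)/D = (76.065757·0.100−6.464101)/4.952387 = 0.230692
λ₂=(a−b·0.100)/D = (0.614429−6.464101·0.100)/4.952387 = -0.006458
w* = 0.230692·u + -0.006458·v:
  w_0 = 0.230692·1.3560 + -0.006458·25.0298 = 0.1512  (Nike)
  w_1 = 0.230692·3.9223 + -0.006458·41.1107 = 0.6394  (Boeing)
  w_2 = 0.230692·1.1858 + -0.006458·9.9253 = 0.2095  (Visa)
Σw_i=1.0000  μᵀw=0.1000
σ²=wᵀΣw=λ₁·μ_p+λ₂ = 0.230692·0.100 + -0.006458 = 0.016611 ≈ 0.0166

Boeing (0.6394)


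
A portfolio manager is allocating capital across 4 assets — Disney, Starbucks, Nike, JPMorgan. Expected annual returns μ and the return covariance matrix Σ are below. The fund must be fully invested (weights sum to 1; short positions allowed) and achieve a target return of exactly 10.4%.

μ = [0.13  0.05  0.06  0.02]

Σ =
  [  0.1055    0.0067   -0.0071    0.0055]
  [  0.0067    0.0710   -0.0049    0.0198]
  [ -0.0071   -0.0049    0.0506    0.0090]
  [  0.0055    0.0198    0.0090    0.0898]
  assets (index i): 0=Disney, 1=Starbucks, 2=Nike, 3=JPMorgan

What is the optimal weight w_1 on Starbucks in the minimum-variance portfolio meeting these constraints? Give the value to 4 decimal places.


0.1827

p=Σ⁻¹μ = [1.2932  0.7293  1.4671  -0.1643]
q=Σ⁻¹𝟙 = [9.8019  13.1051  21.4293  5.4983]
a=μᵀp=0.289319  b=𝟙ᵀp=3.325233  c=𝟙ᵀq=49.834671  D=ac−b²=3.360939
λ₁=(c·0.104−b)/D = (49.834671·0.104−3.325233)/3.360939 = 0.552694
λ₂=(a−b·0.104)/D = (0.289319−3.325233·0.104)/3.360939 = -0.016812
w* = 0.552694·p + -0.016812·q:
  w_0 = 0.552694·1.2932 + -0.016812·9.8019 = 0.5500  (Disney)
  w_1 = 0.552694·0.7293 + -0.016812·13.1051 = 0.1827  (Starbucks)
  w_2 = 0.552694·1.4671 + -0.016812·21.4293 = 0.4506  (Nike)
  w_3 = 0.552694·-0.1643 + -0.016812·5.4983 = -0.1833  (JPMorgan)
Σw_i=1.0000  μᵀw=0.1040
σ²=wᵀΣw=λ₁·μ_p+λ₂ = 0.552694·0.104 + -0.016812 = 0.040668 ≈ 0.0407


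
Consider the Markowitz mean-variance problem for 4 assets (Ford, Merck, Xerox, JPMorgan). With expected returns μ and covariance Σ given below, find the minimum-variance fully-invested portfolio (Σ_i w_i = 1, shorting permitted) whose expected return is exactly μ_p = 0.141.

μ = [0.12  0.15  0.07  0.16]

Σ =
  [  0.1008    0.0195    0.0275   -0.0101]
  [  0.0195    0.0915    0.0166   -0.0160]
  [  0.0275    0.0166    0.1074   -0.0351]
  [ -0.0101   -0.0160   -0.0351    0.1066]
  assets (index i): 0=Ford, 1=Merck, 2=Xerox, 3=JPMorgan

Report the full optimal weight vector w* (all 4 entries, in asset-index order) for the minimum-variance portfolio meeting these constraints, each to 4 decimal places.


p=Σ⁻¹μ = [0.8418  1.6725  0.8700  2.1182]
q=Σ⁻¹𝟙 = [6.4553  10.2017  11.0349  15.1571]
a=μᵀp=0.751701  b=𝟙ᵀp=5.502476  c=𝟙ᵀq=42.849026  D=ac−b²=1.932419
λ₁=(c·0.141−b)/D = (42.849026·0.141−5.502476)/1.932419 = 0.279048
λ₂=(a−b·0.141)/D = (0.751701−5.502476·0.141)/1.932419 = -0.012496
w* = 0.279048·p + -0.012496·q:
  w_0 = 0.279048·0.8418 + -0.012496·6.4553 = 0.1542  (Ford)
  w_1 = 0.279048·1.6725 + -0.012496·10.2017 = 0.3392  (Merck)
  w_2 = 0.279048·0.8700 + -0.012496·11.0349 = 0.1049  (Xerox)
  w_3 = 0.279048·2.1182 + -0.012496·15.1571 = 0.4017  (JPMorgan)
Σw_i=1.0000  μᵀw=0.1410
σ²=wᵀΣw=λ₁·μ_p+λ₂ = 0.279048·0.141 + -0.012496 = 0.026849 ≈ 0.0268

0.1542  0.3392  0.1049  0.4017


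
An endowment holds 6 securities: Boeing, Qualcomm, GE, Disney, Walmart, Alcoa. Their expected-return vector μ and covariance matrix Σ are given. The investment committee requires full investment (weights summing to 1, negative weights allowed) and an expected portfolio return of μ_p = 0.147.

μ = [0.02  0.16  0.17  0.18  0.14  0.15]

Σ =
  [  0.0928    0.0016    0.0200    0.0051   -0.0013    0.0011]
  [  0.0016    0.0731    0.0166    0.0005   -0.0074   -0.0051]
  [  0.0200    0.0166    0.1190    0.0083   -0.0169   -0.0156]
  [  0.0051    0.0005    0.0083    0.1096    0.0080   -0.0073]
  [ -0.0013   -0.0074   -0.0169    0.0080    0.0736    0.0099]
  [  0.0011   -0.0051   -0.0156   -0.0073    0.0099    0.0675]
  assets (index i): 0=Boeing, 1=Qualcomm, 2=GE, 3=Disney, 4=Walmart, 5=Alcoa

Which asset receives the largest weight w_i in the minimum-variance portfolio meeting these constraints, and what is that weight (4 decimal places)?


p=Σ⁻¹μ = [-0.2757  2.1860  1.6917  1.5498  1.9793  2.6602]
q=Σ⁻¹𝟙 = [8.2223  14.0535  8.6591  8.1011  14.0250  16.5630]
a=μᵀp=1.586920  b=𝟙ᵀp=9.791191  c=𝟙ᵀq=69.623947  D=ac−b²=14.620215
λ₁=(c·0.147−b)/D = (69.623947·0.147−9.791191)/14.620215 = 0.030337
λ₂=(a−b·0.147)/D = (1.586920−9.791191·0.147)/14.620215 = 0.010097
w* = 0.030337·p + 0.010097·q:
  w_0 = 0.030337·-0.2757 + 0.010097·8.2223 = 0.0747  (Boeing)
  w_1 = 0.030337·2.1860 + 0.010097·14.0535 = 0.2082  (Qualcomm)
  w_2 = 0.030337·1.6917 + 0.010097·8.6591 = 0.1387  (GE)
  w_3 = 0.030337·1.5498 + 0.010097·8.1011 = 0.1288  (Disney)
  w_4 = 0.030337·1.9793 + 0.010097·14.0250 = 0.2016  (Walmart)
  w_5 = 0.030337·2.6602 + 0.010097·16.5630 = 0.2479  (Alcoa)
Σw_i=1.0000  μᵀw=0.1470
σ²=wᵀΣw=λ₁·μ_p+λ₂ = 0.030337·0.147 + 0.010097 = 0.014556 ≈ 0.0146

Alcoa (0.2479)


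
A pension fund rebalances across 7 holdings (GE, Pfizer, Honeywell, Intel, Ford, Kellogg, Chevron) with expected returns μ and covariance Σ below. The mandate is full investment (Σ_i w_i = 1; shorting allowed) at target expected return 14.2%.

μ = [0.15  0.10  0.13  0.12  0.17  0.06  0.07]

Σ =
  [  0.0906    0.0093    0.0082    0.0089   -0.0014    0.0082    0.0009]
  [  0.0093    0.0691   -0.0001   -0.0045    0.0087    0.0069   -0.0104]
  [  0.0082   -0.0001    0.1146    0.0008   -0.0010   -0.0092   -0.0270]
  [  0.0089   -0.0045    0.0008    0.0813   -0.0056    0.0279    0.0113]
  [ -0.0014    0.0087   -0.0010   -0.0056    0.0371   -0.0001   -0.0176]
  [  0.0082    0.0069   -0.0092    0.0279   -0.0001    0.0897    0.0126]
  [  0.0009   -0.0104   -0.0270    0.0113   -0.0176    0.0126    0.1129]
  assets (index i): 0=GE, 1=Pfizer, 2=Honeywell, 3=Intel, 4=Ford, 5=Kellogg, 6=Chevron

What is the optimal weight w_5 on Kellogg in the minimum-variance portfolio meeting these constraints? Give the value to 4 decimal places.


u=Σ⁻¹μ = [1.3496  0.9481  1.4855  1.5328  5.5215  -0.0942  1.7697]
v=Σ⁻¹𝟙 = [7.5448  11.7931  12.7825  10.1971  34.2759  5.3885  16.6618]
a=μᵀu=1.731177  b=𝟙ᵀu=12.512938  c=𝟙ᵀv=98.643638  D=ac−b²=14.195961
λ₁=(c·0.142−b)/D = (98.643638·0.142−12.512938)/14.195961 = 0.105274
λ₂=(a−b·0.142)/D = (1.731177−12.512938·0.142)/14.195961 = -0.003216
w* = 0.105274·u + -0.003216·v:
  w_0 = 0.105274·1.3496 + -0.003216·7.5448 = 0.1178  (GE)
  w_1 = 0.105274·0.9481 + -0.003216·11.7931 = 0.0619  (Pfizer)
  w_2 = 0.105274·1.4855 + -0.003216·12.7825 = 0.1153  (Honeywell)
  w_3 = 0.105274·1.5328 + -0.003216·10.1971 = 0.1286  (Intel)
  w_4 = 0.105274·5.5215 + -0.003216·34.2759 = 0.4710  (Ford)
  w_5 = 0.105274·-0.0942 + -0.003216·5.3885 = -0.0273  (Kellogg)
  w_6 = 0.105274·1.7697 + -0.003216·16.6618 = 0.1327  (Chevron)
Σw_i=1.0000  μᵀw=0.1420
σ²=wᵀΣw=λ₁·μ_p+λ₂ = 0.105274·0.142 + -0.003216 = 0.011732 ≈ 0.0117

-0.0273


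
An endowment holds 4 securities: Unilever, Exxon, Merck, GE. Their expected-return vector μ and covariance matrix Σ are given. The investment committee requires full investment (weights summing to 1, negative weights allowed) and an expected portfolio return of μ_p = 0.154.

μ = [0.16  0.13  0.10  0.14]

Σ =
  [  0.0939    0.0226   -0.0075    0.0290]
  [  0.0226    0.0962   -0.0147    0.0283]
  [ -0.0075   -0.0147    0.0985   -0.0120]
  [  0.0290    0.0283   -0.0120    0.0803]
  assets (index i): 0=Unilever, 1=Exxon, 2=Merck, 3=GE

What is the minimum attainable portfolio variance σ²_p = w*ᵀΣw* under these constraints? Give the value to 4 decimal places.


u=Σ⁻¹μ = [1.2269  0.9282  1.3911  1.1811]
v=Σ⁻¹𝟙 = [6.9502  8.0896  12.9893  9.0333]
a=μᵀu=0.621433  b=𝟙ᵀu=4.727288  c=𝟙ᵀv=37.062506  D=ac−b²=0.684599
λ₁=(c·0.154−b)/D = (37.062506·0.154−4.727288)/0.684599 = 1.431988
λ₂=(a−b·0.154)/D = (0.621433−4.727288·0.154)/0.684599 = -0.155667
w* = 1.431988·u + -0.155667·v:
  w_0 = 1.431988·1.2269 + -0.155667·6.9502 = 0.6749  (Unilever)
  w_1 = 1.431988·0.9282 + -0.155667·8.0896 = 0.0699  (Exxon)
  w_2 = 1.431988·1.3911 + -0.155667·12.9893 = -0.0300  (Merck)
  w_3 = 1.431988·1.1811 + -0.155667·9.0333 = 0.2852  (GE)
Σw_i=1.0000  μᵀw=0.1540
σ²=wᵀΣw=λ₁·μ_p+λ₂ = 1.431988·0.154 + -0.155667 = 0.064859 ≈ 0.0649

0.0649


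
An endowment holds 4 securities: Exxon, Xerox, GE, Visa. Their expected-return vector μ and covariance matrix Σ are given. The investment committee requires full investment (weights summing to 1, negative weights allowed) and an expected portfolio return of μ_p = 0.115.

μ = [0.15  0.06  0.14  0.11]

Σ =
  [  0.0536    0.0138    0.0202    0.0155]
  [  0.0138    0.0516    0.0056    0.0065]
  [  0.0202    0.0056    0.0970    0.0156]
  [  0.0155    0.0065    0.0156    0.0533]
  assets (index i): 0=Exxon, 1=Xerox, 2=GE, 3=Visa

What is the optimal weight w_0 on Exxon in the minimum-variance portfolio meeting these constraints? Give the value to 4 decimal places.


0.3164

g=Σ⁻¹μ = [2.0564  0.3764  0.8028  1.1849]
h=Σ⁻¹𝟙 = [9.1080  14.7453  5.5189  12.6996]
a=μᵀg=0.573774  b=𝟙ᵀg=4.420516  c=𝟙ᵀh=42.071750  D=ac−b²=4.598706
λ₁=(c·0.115−b)/D = (42.071750·0.115−4.420516)/4.598706 = 0.090837
λ₂=(a−b·0.115)/D = (0.573774−4.420516·0.115)/4.598706 = 0.014225
w* = 0.090837·g + 0.014225·h:
  w_0 = 0.090837·2.0564 + 0.014225·9.1080 = 0.3164  (Exxon)
  w_1 = 0.090837·0.3764 + 0.014225·14.7453 = 0.2439  (Xerox)
  w_2 = 0.090837·0.8028 + 0.014225·5.5189 = 0.1514  (GE)
  w_3 = 0.090837·1.1849 + 0.014225·12.6996 = 0.2883  (Visa)
Σw_i=1.0000  μᵀw=0.1150
σ²=wᵀΣw=λ₁·μ_p+λ₂ = 0.090837·0.115 + 0.014225 = 0.024671 ≈ 0.0247


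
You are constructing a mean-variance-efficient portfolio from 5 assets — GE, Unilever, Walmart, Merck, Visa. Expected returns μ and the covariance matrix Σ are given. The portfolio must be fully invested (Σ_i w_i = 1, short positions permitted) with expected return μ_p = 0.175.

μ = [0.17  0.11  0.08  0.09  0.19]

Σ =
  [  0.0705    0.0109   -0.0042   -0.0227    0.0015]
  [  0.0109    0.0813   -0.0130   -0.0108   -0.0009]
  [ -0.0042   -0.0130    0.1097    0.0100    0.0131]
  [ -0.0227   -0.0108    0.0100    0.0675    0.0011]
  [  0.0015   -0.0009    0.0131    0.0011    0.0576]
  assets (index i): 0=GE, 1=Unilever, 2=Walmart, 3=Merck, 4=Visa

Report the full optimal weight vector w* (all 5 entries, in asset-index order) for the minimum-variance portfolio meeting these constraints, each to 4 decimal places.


x=Σ⁻¹μ = [2.9390  1.3824  0.4134  2.4311  3.1032]
y=Σ⁻¹𝟙 = [19.2906  14.0577  7.7205  22.1648  14.8992]
a=μᵀx=1.493173  b=𝟙ᵀx=10.269084  c=𝟙ᵀy=78.132902  D=ac−b²=11.211832
λ₁=(c·0.175−b)/D = (78.132902·0.175−10.269084)/11.211832 = 0.303623
λ₂=(a−b·0.175)/D = (1.493173−10.269084·0.175)/11.211832 = -0.027107
w* = 0.303623·x + -0.027107·y:
  w_0 = 0.303623·2.9390 + -0.027107·19.2906 = 0.3694  (GE)
  w_1 = 0.303623·1.3824 + -0.027107·14.0577 = 0.0387  (Unilever)
  w_2 = 0.303623·0.4134 + -0.027107·7.7205 = -0.0838  (Walmart)
  w_3 = 0.303623·2.4311 + -0.027107·22.1648 = 0.1373  (Merck)
  w_4 = 0.303623·3.1032 + -0.027107·14.8992 = 0.5383  (Visa)
Σw_i=1.0000  μᵀw=0.1750
σ²=wᵀΣw=λ₁·μ_p+λ₂ = 0.303623·0.175 + -0.027107 = 0.026027 ≈ 0.0260

0.3694  0.0387  -0.0838  0.1373  0.5383


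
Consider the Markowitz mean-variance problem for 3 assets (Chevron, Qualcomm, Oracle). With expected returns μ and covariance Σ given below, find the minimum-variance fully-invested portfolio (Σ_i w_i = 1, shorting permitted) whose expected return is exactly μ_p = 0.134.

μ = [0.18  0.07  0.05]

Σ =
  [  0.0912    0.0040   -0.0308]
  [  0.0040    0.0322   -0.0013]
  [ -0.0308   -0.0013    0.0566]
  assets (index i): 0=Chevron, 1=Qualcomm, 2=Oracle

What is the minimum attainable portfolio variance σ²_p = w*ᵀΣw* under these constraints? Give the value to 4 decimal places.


0.0307

g=Σ⁻¹μ = [2.6980  1.9355  2.3960]
h=Σ⁻¹𝟙 = [19.4254  29.8105  28.9232]
a=μᵀg=0.740919  b=𝟙ᵀg=7.029464  c=𝟙ᵀh=78.159120  D=ac−b²=8.496222
λ₁=(c·0.134−b)/D = (78.159120·0.134−7.029464)/8.496222 = 0.405340
λ₂=(a−b·0.134)/D = (0.740919−7.029464·0.134)/8.496222 = -0.023661
w* = 0.405340·g + -0.023661·h:
  w_0 = 0.405340·2.6980 + -0.023661·19.4254 = 0.6340  (Chevron)
  w_1 = 0.405340·1.9355 + -0.023661·29.8105 = 0.0792  (Qualcomm)
  w_2 = 0.405340·2.3960 + -0.023661·28.9232 = 0.2868  (Oracle)
Σw_i=1.0000  μᵀw=0.1340
σ²=wᵀΣw=λ₁·μ_p+λ₂ = 0.405340·0.134 + -0.023661 = 0.030655 ≈ 0.0307


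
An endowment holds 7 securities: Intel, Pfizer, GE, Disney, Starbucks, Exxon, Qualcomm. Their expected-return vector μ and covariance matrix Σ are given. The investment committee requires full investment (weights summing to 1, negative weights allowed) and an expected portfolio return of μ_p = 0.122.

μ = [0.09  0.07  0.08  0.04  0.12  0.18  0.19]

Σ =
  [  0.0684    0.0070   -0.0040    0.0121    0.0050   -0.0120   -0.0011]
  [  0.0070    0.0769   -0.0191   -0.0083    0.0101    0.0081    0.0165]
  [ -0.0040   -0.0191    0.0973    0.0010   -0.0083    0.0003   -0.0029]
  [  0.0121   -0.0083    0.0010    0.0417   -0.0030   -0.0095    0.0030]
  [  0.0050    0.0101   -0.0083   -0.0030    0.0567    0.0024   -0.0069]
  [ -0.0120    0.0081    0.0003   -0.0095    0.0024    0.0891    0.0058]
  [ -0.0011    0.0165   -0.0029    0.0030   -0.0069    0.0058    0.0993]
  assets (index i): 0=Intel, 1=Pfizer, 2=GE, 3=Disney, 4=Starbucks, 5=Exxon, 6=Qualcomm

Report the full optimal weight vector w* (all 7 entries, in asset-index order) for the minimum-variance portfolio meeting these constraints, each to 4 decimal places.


0.1299  0.0418  0.1184  0.1321  0.2174  0.1917  0.1685

x=Σ⁻¹μ = [1.3981  0.2491  1.1664  1.0842  2.3221  2.1095  1.9269]
y=Σ⁻¹𝟙 = [10.4902  13.0667  14.7682  26.9394  18.4009  13.2455  8.1379]
a=μᵀx=1.304426  b=𝟙ᵀx=10.256323  c=𝟙ᵀy=105.048876  D=ac−b²=31.836328
λ₁=(c·0.122−b)/D = (105.048876·0.122−10.256323)/31.836328 = 0.080400
λ₂=(a−b·0.122)/D = (1.304426−10.256323·0.122)/31.836328 = 0.001670
w* = 0.080400·x + 0.001670·y:
  w_0 = 0.080400·1.3981 + 0.001670·10.4902 = 0.1299  (Intel)
  w_1 = 0.080400·0.2491 + 0.001670·13.0667 = 0.0418  (Pfizer)
  w_2 = 0.080400·1.1664 + 0.001670·14.7682 = 0.1184  (GE)
  w_3 = 0.080400·1.0842 + 0.001670·26.9394 = 0.1321  (Disney)
  w_4 = 0.080400·2.3221 + 0.001670·18.4009 = 0.2174  (Starbucks)
  w_5 = 0.080400·2.1095 + 0.001670·13.2455 = 0.1917  (Exxon)
  w_6 = 0.080400·1.9269 + 0.001670·8.1379 = 0.1685  (Qualcomm)
Σw_i=1.0000  μᵀw=0.1220
σ²=wᵀΣw=λ₁·μ_p+λ₂ = 0.080400·0.122 + 0.001670 = 0.011478 ≈ 0.0115


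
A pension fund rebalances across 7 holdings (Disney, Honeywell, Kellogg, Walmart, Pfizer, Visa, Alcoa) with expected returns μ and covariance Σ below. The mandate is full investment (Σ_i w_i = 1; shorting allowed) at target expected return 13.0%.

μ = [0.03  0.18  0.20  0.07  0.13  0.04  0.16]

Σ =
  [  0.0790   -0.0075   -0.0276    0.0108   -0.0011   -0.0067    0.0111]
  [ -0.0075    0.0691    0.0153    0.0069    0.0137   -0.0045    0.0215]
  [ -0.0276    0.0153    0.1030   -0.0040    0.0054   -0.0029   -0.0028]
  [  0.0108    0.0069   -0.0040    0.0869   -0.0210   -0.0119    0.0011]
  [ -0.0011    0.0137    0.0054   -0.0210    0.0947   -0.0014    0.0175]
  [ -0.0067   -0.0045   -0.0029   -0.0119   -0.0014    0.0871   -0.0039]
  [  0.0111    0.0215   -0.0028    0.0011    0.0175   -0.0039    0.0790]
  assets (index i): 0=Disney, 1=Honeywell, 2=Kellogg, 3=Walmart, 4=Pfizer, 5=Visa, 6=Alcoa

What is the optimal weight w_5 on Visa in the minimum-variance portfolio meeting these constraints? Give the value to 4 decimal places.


0.1075

g=Σ⁻¹μ = [1.0063  1.6117  2.0182  1.0001  1.0274  0.8994  1.3197]
h=Σ⁻¹𝟙 = [16.8857  8.7468  13.5429  14.0811  10.8631  16.0757  6.5764]
a=μᵀg=1.174620  b=𝟙ᵀg=8.882685  c=𝟙ᵀh=86.771482  D=ac−b²=23.021421
λ₁=(c·0.130−b)/D = (86.771482·0.130−8.882685)/23.021421 = 0.104147
λ₂=(a−b·0.130)/D = (1.174620−8.882685·0.130)/23.021421 = 0.000863
w* = 0.104147·g + 0.000863·h:
  w_0 = 0.104147·1.0063 + 0.000863·16.8857 = 0.1194  (Disney)
  w_1 = 0.104147·1.6117 + 0.000863·8.7468 = 0.1754  (Honeywell)
  w_2 = 0.104147·2.0182 + 0.000863·13.5429 = 0.2219  (Kellogg)
  w_3 = 0.104147·1.0001 + 0.000863·14.0811 = 0.1163  (Walmart)
  w_4 = 0.104147·1.0274 + 0.000863·10.8631 = 0.1164  (Pfizer)
  w_5 = 0.104147·0.8994 + 0.000863·16.0757 = 0.1075  (Visa)
  w_6 = 0.104147·1.3197 + 0.000863·6.5764 = 0.1431  (Alcoa)
Σw_i=1.0000  μᵀw=0.1300
σ²=wᵀΣw=λ₁·μ_p+λ₂ = 0.104147·0.130 + 0.000863 = 0.014402 ≈ 0.0144


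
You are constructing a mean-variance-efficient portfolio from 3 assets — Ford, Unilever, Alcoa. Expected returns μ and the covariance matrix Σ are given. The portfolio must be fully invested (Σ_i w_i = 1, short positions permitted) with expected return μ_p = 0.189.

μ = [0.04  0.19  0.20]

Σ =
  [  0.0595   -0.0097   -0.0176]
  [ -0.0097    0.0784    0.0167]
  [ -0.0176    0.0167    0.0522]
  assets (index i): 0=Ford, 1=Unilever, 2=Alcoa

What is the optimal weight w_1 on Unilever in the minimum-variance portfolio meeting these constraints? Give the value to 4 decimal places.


0.3117

g=Σ⁻¹μ = [2.1457  1.8444  3.9648]
h=Σ⁻¹𝟙 = [25.7793  10.7447  24.4115]
a=μᵀg=1.229230  b=𝟙ᵀg=7.954960  c=𝟙ᵀh=60.935441  D=ac−b²=11.622260
λ₁=(c·0.189−b)/D = (60.935441·0.189−7.954960)/11.622260 = 0.306467
λ₂=(a−b·0.189)/D = (1.229230−7.954960·0.189)/11.622260 = -0.023598
w* = 0.306467·g + -0.023598·h:
  w_0 = 0.306467·2.1457 + -0.023598·25.7793 = 0.0493  (Ford)
  w_1 = 0.306467·1.8444 + -0.023598·10.7447 = 0.3117  (Unilever)
  w_2 = 0.306467·3.9648 + -0.023598·24.4115 = 0.6390  (Alcoa)
Σw_i=1.0000  μᵀw=0.1890
σ²=wᵀΣw=λ₁·μ_p+λ₂ = 0.306467·0.189 + -0.023598 = 0.034325 ≈ 0.0343


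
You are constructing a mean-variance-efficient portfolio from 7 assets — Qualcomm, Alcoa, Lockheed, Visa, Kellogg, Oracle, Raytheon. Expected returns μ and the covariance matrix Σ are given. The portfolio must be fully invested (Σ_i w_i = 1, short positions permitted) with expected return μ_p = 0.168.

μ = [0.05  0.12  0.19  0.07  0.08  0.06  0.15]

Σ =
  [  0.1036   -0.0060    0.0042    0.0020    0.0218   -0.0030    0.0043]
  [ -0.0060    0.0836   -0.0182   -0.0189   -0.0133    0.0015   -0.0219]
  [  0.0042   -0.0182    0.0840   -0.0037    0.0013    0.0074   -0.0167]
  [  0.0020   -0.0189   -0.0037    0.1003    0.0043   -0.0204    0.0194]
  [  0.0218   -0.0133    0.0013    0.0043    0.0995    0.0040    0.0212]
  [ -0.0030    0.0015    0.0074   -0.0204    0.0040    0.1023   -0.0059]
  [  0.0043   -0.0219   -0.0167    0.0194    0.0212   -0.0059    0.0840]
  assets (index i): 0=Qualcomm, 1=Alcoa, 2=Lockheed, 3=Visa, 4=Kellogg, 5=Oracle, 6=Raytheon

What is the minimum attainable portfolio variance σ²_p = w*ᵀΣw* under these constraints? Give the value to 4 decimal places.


g=Σ⁻¹μ = [0.3167  3.3034  3.5485  0.9675  0.4114  0.6437  3.0542]
h=Σ⁻¹𝟙 = [8.2810  25.6735  20.1398  13.9932  6.4611  11.7689  18.1425]
a=μᵀg=1.683843  b=𝟙ᵀg=12.245343  c=𝟙ᵀh=104.459945  D=ac−b²=25.945674
λ₁=(c·0.168−b)/D = (104.459945·0.168−12.245343)/25.945674 = 0.204424
λ₂=(a−b·0.168)/D = (1.683843−12.245343·0.168)/25.945674 = -0.014391
w* = 0.204424·g + -0.014391·h:
  w_0 = 0.204424·0.3167 + -0.014391·8.2810 = -0.0544  (Qualcomm)
  w_1 = 0.204424·3.3034 + -0.014391·25.6735 = 0.3058  (Alcoa)
  w_2 = 0.204424·3.5485 + -0.014391·20.1398 = 0.4356  (Lockheed)
  w_3 = 0.204424·0.9675 + -0.014391·13.9932 = -0.0036  (Visa)
  w_4 = 0.204424·0.4114 + -0.014391·6.4611 = -0.0089  (Kellogg)
  w_5 = 0.204424·0.6437 + -0.014391·11.7689 = -0.0378  (Oracle)
  w_6 = 0.204424·3.0542 + -0.014391·18.1425 = 0.3633  (Raytheon)
Σw_i=1.0000  μᵀw=0.1680
σ²=wᵀΣw=λ₁·μ_p+λ₂ = 0.204424·0.168 + -0.014391 = 0.019953 ≈ 0.0200

0.0200


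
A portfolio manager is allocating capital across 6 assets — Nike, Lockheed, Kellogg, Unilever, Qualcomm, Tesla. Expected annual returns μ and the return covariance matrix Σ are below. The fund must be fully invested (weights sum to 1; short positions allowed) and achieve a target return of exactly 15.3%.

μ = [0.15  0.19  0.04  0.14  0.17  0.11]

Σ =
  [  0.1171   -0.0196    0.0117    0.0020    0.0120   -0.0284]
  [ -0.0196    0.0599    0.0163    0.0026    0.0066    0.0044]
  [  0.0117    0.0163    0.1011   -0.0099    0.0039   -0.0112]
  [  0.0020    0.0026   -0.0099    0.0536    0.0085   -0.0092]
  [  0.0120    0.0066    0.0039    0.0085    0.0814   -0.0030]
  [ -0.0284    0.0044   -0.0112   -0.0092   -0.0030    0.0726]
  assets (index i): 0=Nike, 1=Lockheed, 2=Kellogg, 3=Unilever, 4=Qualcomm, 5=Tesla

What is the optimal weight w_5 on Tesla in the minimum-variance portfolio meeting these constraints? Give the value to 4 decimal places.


x=Σ⁻¹μ = [2.3089  3.4635  0.0645  2.6123  1.2873  2.6026]
y=Σ⁻¹𝟙 = [14.6199  15.2658  10.2126  22.1437  6.9468  23.2366]
a=μᵀx=1.877827  b=𝟙ᵀx=12.339098  c=𝟙ᵀy=92.425473  D=ac−b²=21.305744
λ₁=(c·0.153−b)/D = (92.425473·0.153−12.339098)/21.305744 = 0.084578
λ₂=(a−b·0.153)/D = (1.877827−12.339098·0.153)/21.305744 = -0.000472
w* = 0.084578·x + -0.000472·y:
  w_0 = 0.084578·2.3089 + -0.000472·14.6199 = 0.1884  (Nike)
  w_1 = 0.084578·3.4635 + -0.000472·15.2658 = 0.2857  (Lockheed)
  w_2 = 0.084578·0.0645 + -0.000472·10.2126 = 0.0006  (Kellogg)
  w_3 = 0.084578·2.6123 + -0.000472·22.1437 = 0.2105  (Unilever)
  w_4 = 0.084578·1.2873 + -0.000472·6.9468 = 0.1056  (Qualcomm)
  w_5 = 0.084578·2.6026 + -0.000472·23.2366 = 0.2092  (Tesla)
Σw_i=1.0000  μᵀw=0.1530
σ²=wᵀΣw=λ₁·μ_p+λ₂ = 0.084578·0.153 + -0.000472 = 0.012469 ≈ 0.0125

0.2092


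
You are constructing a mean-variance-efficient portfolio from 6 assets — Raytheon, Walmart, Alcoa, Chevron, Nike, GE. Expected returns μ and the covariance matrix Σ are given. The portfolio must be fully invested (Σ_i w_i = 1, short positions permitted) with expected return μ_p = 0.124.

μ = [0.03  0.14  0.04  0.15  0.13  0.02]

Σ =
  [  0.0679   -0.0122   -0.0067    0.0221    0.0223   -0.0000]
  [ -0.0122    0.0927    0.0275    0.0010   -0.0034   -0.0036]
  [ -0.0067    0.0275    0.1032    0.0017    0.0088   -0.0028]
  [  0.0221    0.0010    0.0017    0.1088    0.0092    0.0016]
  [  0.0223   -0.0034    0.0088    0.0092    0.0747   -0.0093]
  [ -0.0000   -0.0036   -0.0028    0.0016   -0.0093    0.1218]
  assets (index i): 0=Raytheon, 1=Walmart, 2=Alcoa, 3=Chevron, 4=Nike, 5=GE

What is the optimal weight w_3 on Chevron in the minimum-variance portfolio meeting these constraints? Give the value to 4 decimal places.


0.2276

x=Σ⁻¹μ = [-0.3018  1.6031  -0.2259  1.2705  1.8144  0.3282]
y=Σ⁻¹𝟙 = [12.3541  11.0424  6.8706  5.4994  9.8822  9.3768]
a=μᵀx=0.639360  b=𝟙ᵀx=4.488513  c=𝟙ᵀy=55.025500  D=ac−b²=15.034342
λ₁=(c·0.124−b)/D = (55.025500·0.124−4.488513)/15.034342 = 0.155288
λ₂=(a−b·0.124)/D = (0.639360−4.488513·0.124)/15.034342 = 0.005506
w* = 0.155288·x + 0.005506·y:
  w_0 = 0.155288·-0.3018 + 0.005506·12.3541 = 0.0212  (Raytheon)
  w_1 = 0.155288·1.6031 + 0.005506·11.0424 = 0.3098  (Walmart)
  w_2 = 0.155288·-0.2259 + 0.005506·6.8706 = 0.0027  (Alcoa)
  w_3 = 0.155288·1.2705 + 0.005506·5.4994 = 0.2276  (Chevron)
  w_4 = 0.155288·1.8144 + 0.005506·9.8822 = 0.3362  (Nike)
  w_5 = 0.155288·0.3282 + 0.005506·9.3768 = 0.1026  (GE)
Σw_i=1.0000  μᵀw=0.1240
σ²=wᵀΣw=λ₁·μ_p+λ₂ = 0.155288·0.124 + 0.005506 = 0.024762 ≈ 0.0248


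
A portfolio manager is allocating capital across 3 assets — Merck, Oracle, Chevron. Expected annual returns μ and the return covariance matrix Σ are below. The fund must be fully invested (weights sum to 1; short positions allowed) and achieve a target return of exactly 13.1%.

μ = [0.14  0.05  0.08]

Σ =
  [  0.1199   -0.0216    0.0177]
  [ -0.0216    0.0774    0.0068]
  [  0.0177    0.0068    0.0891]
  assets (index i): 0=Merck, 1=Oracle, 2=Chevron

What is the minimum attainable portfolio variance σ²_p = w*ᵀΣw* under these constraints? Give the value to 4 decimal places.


0.0929

x=Σ⁻¹μ = [1.2527  0.9449  0.5769]
y=Σ⁻¹𝟙 = [9.8335  14.9500  8.1289]
a=μᵀx=0.268775  b=𝟙ᵀx=2.774503  c=𝟙ᵀy=32.912391  D=ac−b²=1.148168
λ₁=(c·0.131−b)/D = (32.912391·0.131−2.774503)/1.148168 = 1.338672
λ₂=(a−b·0.131)/D = (0.268775−2.774503·0.131)/1.148168 = -0.082466
w* = 1.338672·x + -0.082466·y:
  w_0 = 1.338672·1.2527 + -0.082466·9.8335 = 0.8660  (Merck)
  w_1 = 1.338672·0.9449 + -0.082466·14.9500 = 0.0321  (Oracle)
  w_2 = 1.338672·0.5769 + -0.082466·8.1289 = 0.1019  (Chevron)
Σw_i=1.0000  μᵀw=0.1310
σ²=wᵀΣw=λ₁·μ_p+λ₂ = 1.338672·0.131 + -0.082466 = 0.092900 ≈ 0.0929


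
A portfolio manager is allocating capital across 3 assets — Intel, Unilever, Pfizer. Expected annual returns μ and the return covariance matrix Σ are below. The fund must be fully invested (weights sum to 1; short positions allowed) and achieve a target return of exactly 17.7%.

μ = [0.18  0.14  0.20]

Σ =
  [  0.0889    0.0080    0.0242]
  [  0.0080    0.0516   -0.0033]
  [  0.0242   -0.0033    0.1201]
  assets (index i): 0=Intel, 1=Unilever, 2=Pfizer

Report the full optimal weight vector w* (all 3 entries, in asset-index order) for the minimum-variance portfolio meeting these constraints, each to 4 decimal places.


0.3346  0.2718  0.3936

g=Σ⁻¹μ = [1.3955  2.5899  1.4552]
h=Σ⁻¹𝟙 = [7.5777  18.6727  7.3126]
a=μᵀg=0.904830  b=𝟙ᵀg=5.440670  c=𝟙ᵀh=33.562917  D=ac−b²=0.767851
λ₁=(c·0.177−b)/D = (33.562917·0.177−5.440670)/0.767851 = 0.651125
λ₂=(a−b·0.177)/D = (0.904830−5.440670·0.177)/0.767851 = -0.075755
w* = 0.651125·g + -0.075755·h:
  w_0 = 0.651125·1.3955 + -0.075755·7.5777 = 0.3346  (Intel)
  w_1 = 0.651125·2.5899 + -0.075755·18.6727 = 0.2718  (Unilever)
  w_2 = 0.651125·1.4552 + -0.075755·7.3126 = 0.3936  (Pfizer)
Σw_i=1.0000  μᵀw=0.1770
σ²=wᵀΣw=λ₁·μ_p+λ₂ = 0.651125·0.177 + -0.075755 = 0.039494 ≈ 0.0395


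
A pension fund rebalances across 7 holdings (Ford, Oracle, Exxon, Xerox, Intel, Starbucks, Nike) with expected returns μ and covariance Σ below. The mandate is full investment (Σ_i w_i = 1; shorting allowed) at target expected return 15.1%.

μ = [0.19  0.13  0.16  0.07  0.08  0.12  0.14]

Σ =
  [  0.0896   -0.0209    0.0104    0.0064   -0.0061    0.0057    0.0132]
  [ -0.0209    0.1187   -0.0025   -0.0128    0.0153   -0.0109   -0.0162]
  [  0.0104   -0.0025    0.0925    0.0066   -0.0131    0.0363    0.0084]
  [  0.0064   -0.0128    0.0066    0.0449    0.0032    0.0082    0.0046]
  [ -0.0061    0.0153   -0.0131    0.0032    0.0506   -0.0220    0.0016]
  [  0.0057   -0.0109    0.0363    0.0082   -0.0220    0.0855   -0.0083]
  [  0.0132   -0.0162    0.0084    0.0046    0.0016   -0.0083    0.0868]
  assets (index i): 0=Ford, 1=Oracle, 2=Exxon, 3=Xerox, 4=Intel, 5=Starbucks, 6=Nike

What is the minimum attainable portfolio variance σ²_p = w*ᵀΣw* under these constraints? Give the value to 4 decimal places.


x=Σ⁻¹μ = [2.1418  1.6828  0.9712  0.9629  2.2065  1.6914  1.5773]
y=Σ⁻¹𝟙 = [11.1153  12.3835  4.5990  17.6387  24.1229  16.2488  11.8708]
a=μᵀx=1.448812  b=𝟙ᵀx=11.233929  c=𝟙ᵀy=97.979129  D=ac−b²=15.752175
λ₁=(c·0.151−b)/D = (97.979129·0.151−11.233929)/15.752175 = 0.226059
λ₂=(a−b·0.151)/D = (1.448812−11.233929·0.151)/15.752175 = -0.015713
w* = 0.226059·x + -0.015713·y:
  w_0 = 0.226059·2.1418 + -0.015713·11.1153 = 0.3095  (Ford)
  w_1 = 0.226059·1.6828 + -0.015713·12.3835 = 0.1858  (Oracle)
  w_2 = 0.226059·0.9712 + -0.015713·4.5990 = 0.1473  (Exxon)
  w_3 = 0.226059·0.9629 + -0.015713·17.6387 = -0.0595  (Xerox)
  w_4 = 0.226059·2.2065 + -0.015713·24.1229 = 0.1198  (Intel)
  w_5 = 0.226059·1.6914 + -0.015713·16.2488 = 0.1271  (Starbucks)
  w_6 = 0.226059·1.5773 + -0.015713·11.8708 = 0.1700  (Nike)
Σw_i=1.0000  μᵀw=0.1510
σ²=wᵀΣw=λ₁·μ_p+λ₂ = 0.226059·0.151 + -0.015713 = 0.018422 ≈ 0.0184

0.0184


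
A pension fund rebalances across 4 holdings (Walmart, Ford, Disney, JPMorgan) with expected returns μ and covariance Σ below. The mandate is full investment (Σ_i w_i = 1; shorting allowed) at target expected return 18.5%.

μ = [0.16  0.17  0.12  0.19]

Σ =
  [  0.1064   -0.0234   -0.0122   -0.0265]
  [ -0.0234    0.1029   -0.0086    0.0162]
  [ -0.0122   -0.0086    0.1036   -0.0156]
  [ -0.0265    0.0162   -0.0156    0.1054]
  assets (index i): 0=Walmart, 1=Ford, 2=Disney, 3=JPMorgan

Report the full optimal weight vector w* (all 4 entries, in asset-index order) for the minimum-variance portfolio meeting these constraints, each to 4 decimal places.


p=Σ⁻¹μ = [2.8135  2.0696  2.0369  2.4934]
q=Σ⁻¹𝟙 = [17.4139  12.6996  14.8831  14.1168]
a=μᵀp=1.520154  b=𝟙ᵀp=9.413319  c=𝟙ᵀq=59.113391  D=ac−b²=1.250892
λ₁=(c·0.185−b)/D = (59.113391·0.185−9.413319)/1.250892 = 1.217258
λ₂=(a−b·0.185)/D = (1.520154−9.413319·0.185)/1.250892 = -0.176922
w* = 1.217258·p + -0.176922·q:
  w_0 = 1.217258·2.8135 + -0.176922·17.4139 = 0.3438  (Walmart)
  w_1 = 1.217258·2.0696 + -0.176922·12.6996 = 0.2724  (Ford)
  w_2 = 1.217258·2.0369 + -0.176922·14.8831 = -0.1537  (Disney)
  w_3 = 1.217258·2.4934 + -0.176922·14.1168 = 0.5376  (JPMorgan)
Σw_i=1.0000  μᵀw=0.1850
σ²=wᵀΣw=λ₁·μ_p+λ₂ = 1.217258·0.185 + -0.176922 = 0.048271 ≈ 0.0483

0.3438  0.2724  -0.1537  0.5376


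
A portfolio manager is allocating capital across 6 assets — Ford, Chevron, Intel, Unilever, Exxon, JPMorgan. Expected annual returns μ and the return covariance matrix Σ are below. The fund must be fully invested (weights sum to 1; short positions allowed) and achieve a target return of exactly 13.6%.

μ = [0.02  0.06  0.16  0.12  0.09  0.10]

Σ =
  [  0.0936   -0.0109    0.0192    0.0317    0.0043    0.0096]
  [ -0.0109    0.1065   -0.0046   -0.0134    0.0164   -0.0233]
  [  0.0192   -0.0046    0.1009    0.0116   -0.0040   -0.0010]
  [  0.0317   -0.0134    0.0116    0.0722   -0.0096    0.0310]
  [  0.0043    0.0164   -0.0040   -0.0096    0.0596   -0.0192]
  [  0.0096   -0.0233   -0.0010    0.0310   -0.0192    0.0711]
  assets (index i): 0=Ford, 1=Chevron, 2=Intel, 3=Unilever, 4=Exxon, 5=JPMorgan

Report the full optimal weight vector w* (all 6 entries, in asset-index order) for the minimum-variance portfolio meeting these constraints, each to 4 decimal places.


-0.2284  0.0724  0.3101  0.2709  0.3399  0.2351

p=Σ⁻¹μ = [-0.8196  0.7737  1.7213  1.4235  2.2775  1.7892]
q=Σ⁻¹𝟙 = [4.8213  12.3272  9.8636  6.4552  21.3591  20.5455]
a=μᵀp=0.860165  b=𝟙ᵀp=7.165728  c=𝟙ᵀq=75.371893  D=ac−b²=13.484623
λ₁=(c·0.136−b)/D = (75.371893·0.136−7.165728)/13.484623 = 0.228768
λ₂=(a−b·0.136)/D = (0.860165−7.165728·0.136)/13.484623 = -0.008482
w* = 0.228768·p + -0.008482·q:
  w_0 = 0.228768·-0.8196 + -0.008482·4.8213 = -0.2284  (Ford)
  w_1 = 0.228768·0.7737 + -0.008482·12.3272 = 0.0724  (Chevron)
  w_2 = 0.228768·1.7213 + -0.008482·9.8636 = 0.3101  (Intel)
  w_3 = 0.228768·1.4235 + -0.008482·6.4552 = 0.2709  (Unilever)
  w_4 = 0.228768·2.2775 + -0.008482·21.3591 = 0.3399  (Exxon)
  w_5 = 0.228768·1.7892 + -0.008482·20.5455 = 0.2351  (JPMorgan)
Σw_i=1.0000  μᵀw=0.1360
σ²=wᵀΣw=λ₁·μ_p+λ₂ = 0.228768·0.136 + -0.008482 = 0.022631 ≈ 0.0226


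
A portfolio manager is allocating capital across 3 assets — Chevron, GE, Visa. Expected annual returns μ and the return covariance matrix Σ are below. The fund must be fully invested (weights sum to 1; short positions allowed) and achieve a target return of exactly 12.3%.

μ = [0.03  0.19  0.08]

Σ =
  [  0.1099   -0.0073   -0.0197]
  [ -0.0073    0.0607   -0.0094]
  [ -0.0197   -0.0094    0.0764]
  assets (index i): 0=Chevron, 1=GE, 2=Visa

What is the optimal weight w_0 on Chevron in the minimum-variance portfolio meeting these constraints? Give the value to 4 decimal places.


g=Σ⁻¹μ = [0.8066  3.4880  1.6842]
h=Σ⁻¹𝟙 = [13.9613  21.1408  19.2900]
a=μᵀg=0.821651  b=𝟙ᵀg=5.978784  c=𝟙ᵀh=54.392050  D=ac−b²=8.945432
λ₁=(c·0.123−b)/D = (54.392050·0.123−5.978784)/8.945432 = 0.079531
λ₂=(a−b·0.123)/D = (0.821651−5.978784·0.123)/8.945432 = 0.009643
w* = 0.079531·g + 0.009643·h:
  w_0 = 0.079531·0.8066 + 0.009643·13.9613 = 0.1988  (Chevron)
  w_1 = 0.079531·3.4880 + 0.009643·21.1408 = 0.4813  (GE)
  w_2 = 0.079531·1.6842 + 0.009643·19.2900 = 0.3200  (Visa)
Σw_i=1.0000  μᵀw=0.1230
σ²=wᵀΣw=λ₁·μ_p+λ₂ = 0.079531·0.123 + 0.009643 = 0.019425 ≈ 0.0194

0.1988


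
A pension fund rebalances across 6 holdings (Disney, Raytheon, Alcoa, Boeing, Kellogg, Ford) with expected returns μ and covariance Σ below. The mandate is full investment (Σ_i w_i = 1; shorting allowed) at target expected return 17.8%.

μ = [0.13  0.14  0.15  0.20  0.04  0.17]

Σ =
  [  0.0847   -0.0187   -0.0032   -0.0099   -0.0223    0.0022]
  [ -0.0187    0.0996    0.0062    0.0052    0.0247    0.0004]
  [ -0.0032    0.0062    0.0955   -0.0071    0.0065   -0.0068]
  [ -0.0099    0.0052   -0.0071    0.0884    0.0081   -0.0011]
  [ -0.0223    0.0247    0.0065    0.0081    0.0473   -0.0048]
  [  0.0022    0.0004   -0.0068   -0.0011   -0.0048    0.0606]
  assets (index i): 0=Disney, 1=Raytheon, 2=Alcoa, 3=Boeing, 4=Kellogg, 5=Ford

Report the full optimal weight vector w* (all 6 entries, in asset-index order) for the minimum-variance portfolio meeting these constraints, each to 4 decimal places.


0.1702  0.1592  0.1955  0.2902  -0.1137  0.2987

g=Σ⁻¹μ = [2.3529  1.3730  1.9094  2.5589  0.8458  3.0385]
h=Σ⁻¹𝟙 = [21.4428  6.1104  11.2656  12.0798  26.3977  19.2572]
a=μᵀg=1.846658  b=𝟙ᵀg=12.078449  c=𝟙ᵀh=96.553453  D=ac−b²=32.412285
λ₁=(c·0.178−b)/D = (96.553453·0.178−12.078449)/32.412285 = 0.157597
λ₂=(a−b·0.178)/D = (1.846658−12.078449·0.178)/32.412285 = -0.009358
w* = 0.157597·g + -0.009358·h:
  w_0 = 0.157597·2.3529 + -0.009358·21.4428 = 0.1702  (Disney)
  w_1 = 0.157597·1.3730 + -0.009358·6.1104 = 0.1592  (Raytheon)
  w_2 = 0.157597·1.9094 + -0.009358·11.2656 = 0.1955  (Alcoa)
  w_3 = 0.157597·2.5589 + -0.009358·12.0798 = 0.2902  (Boeing)
  w_4 = 0.157597·0.8458 + -0.009358·26.3977 = -0.1137  (Kellogg)
  w_5 = 0.157597·3.0385 + -0.009358·19.2572 = 0.2987  (Ford)
Σw_i=1.0000  μᵀw=0.1780
σ²=wᵀΣw=λ₁·μ_p+λ₂ = 0.157597·0.178 + -0.009358 = 0.018694 ≈ 0.0187


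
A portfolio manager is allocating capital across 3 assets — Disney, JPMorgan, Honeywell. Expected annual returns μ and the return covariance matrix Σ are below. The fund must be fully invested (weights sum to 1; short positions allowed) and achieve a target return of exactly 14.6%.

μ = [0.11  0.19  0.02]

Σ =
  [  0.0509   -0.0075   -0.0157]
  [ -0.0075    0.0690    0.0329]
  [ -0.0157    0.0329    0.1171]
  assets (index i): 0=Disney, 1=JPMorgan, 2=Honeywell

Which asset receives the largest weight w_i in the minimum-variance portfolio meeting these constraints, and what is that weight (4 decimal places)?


g=Σ⁻¹μ = [2.5128  3.2154  -0.3957]
h=Σ⁻¹𝟙 = [24.0821  13.2778  8.0380]
a=μᵀg=0.879430  b=𝟙ᵀg=5.332568  c=𝟙ᵀh=45.397890  D=ac−b²=11.487972
λ₁=(c·0.146−b)/D = (45.397890·0.146−5.332568)/11.487972 = 0.112772
λ₂=(a−b·0.146)/D = (0.879430−5.332568·0.146)/11.487972 = 0.008781
w* = 0.112772·g + 0.008781·h:
  w_0 = 0.112772·2.5128 + 0.008781·24.0821 = 0.4948  (Disney)
  w_1 = 0.112772·3.2154 + 0.008781·13.2778 = 0.4792  (JPMorgan)
  w_2 = 0.112772·-0.3957 + 0.008781·8.0380 = 0.0260  (Honeywell)
Σw_i=1.0000  μᵀw=0.1460
σ²=wᵀΣw=λ₁·μ_p+λ₂ = 0.112772·0.146 + 0.008781 = 0.025246 ≈ 0.0252

Disney (0.4948)


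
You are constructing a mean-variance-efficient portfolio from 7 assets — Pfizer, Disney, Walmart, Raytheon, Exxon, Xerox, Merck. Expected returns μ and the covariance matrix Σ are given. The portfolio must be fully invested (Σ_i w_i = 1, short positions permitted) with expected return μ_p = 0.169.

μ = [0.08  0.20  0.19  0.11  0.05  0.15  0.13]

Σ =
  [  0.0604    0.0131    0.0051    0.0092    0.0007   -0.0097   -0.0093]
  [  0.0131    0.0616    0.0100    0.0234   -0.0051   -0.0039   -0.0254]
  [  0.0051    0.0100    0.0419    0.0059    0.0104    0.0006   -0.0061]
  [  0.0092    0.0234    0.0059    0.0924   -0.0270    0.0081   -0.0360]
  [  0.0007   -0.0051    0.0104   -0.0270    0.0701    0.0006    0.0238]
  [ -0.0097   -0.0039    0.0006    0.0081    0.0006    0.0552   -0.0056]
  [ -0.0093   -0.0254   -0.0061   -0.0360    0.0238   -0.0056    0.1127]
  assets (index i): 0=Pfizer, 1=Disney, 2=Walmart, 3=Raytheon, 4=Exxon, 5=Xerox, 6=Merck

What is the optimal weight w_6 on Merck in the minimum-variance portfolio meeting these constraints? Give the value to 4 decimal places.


p=Σ⁻¹μ = [1.0995  3.4195  3.9173  0.6168  -0.3223  3.2920  2.6556]
q=Σ⁻¹𝟙 = [16.0272  14.8048  15.8600  12.6352  11.7330  21.5510  17.0199]
a=μᵀp=2.406896  b=𝟙ᵀp=14.678286  c=𝟙ᵀq=109.631099  D=ac−b²=48.418557
λ₁=(c·0.169−b)/D = (109.631099·0.169−14.678286)/48.418557 = 0.079502
λ₂=(a−b·0.169)/D = (2.406896−14.678286·0.169)/48.418557 = -0.001523
w* = 0.079502·p + -0.001523·q:
  w_0 = 0.079502·1.0995 + -0.001523·16.0272 = 0.0630  (Pfizer)
  w_1 = 0.079502·3.4195 + -0.001523·14.8048 = 0.2493  (Disney)
  w_2 = 0.079502·3.9173 + -0.001523·15.8600 = 0.2873  (Walmart)
  w_3 = 0.079502·0.6168 + -0.001523·12.6352 = 0.0298  (Raytheon)
  w_4 = 0.079502·-0.3223 + -0.001523·11.7330 = -0.0435  (Exxon)
  w_5 = 0.079502·3.2920 + -0.001523·21.5510 = 0.2289  (Xerox)
  w_6 = 0.079502·2.6556 + -0.001523·17.0199 = 0.1852  (Merck)
Σw_i=1.0000  μᵀw=0.1690
σ²=wᵀΣw=λ₁·μ_p+λ₂ = 0.079502·0.169 + -0.001523 = 0.011913 ≈ 0.0119

0.1852
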